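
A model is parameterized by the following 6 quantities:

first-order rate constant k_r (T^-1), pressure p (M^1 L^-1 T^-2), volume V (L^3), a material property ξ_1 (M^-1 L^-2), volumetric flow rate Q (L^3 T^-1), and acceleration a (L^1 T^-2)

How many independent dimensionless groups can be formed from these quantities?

There are 6 variables and 3 base dimensions (M, L, T).
The dimension matrix has rank 3.
Independent dimensionless groups: 6 − 3 = 3.

3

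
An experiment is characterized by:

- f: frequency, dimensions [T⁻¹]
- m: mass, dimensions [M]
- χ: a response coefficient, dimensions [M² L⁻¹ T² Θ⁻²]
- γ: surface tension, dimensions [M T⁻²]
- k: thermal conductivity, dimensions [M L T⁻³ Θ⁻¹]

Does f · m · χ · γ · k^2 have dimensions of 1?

no

Sum the exponent of each base dimension across the product:
  M: [f]_M + [m]_M + [χ]_M + [γ]_M + 2·[k]_M = (0) + (1) + (2) + (1) + 2·(1) = 6
  L: [f]_L + [m]_L + [χ]_L + [γ]_L + 2·[k]_L = (0) + (0) + (-1) + (0) + 2·(1) = 1
  T: [f]_T + [m]_T + [χ]_T + [γ]_T + 2·[k]_T = (-1) + (0) + (2) + (-2) + 2·(-3) = -7
  Θ: [f]_Θ + [m]_Θ + [χ]_Θ + [γ]_Θ + 2·[k]_Θ = (0) + (0) + (-2) + (0) + 2·(-1) = -4
Net dimensions [M⁶ L T⁻⁷ Θ⁻⁴] ≠ [1] — not dimensionless.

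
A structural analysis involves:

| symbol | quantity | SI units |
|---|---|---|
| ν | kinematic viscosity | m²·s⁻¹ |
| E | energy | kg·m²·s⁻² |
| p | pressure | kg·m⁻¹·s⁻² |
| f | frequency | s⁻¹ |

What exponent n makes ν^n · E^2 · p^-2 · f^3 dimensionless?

-3

Balance the L exponent: (2)·n from ν, plus 2·(2) − 2·(-1) + 3·(0) = 6 from the rest, must sum to zero.
2n + 6 = 0, so n = -3.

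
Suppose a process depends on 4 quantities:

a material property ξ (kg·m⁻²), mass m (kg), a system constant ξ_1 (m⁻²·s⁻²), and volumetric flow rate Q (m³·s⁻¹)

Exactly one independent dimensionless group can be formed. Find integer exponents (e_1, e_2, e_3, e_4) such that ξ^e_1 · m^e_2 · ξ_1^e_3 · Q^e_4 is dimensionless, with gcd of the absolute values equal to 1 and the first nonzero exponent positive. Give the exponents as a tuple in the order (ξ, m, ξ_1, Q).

(4, -4, -1, 2)

M: e_1·(1) + e_2·(1) + e_3·(0) + e_4·(0) = 0
L: e_1·(-2) + e_2·(0) + e_3·(-2) + e_4·(3) = 0
T: e_1·(0) + e_2·(0) + e_3·(-2) + e_4·(-1) = 0
Solving this homogeneous linear system for the smallest-integer solution (first nonzero entry positive) gives (4, -4, -1, 2).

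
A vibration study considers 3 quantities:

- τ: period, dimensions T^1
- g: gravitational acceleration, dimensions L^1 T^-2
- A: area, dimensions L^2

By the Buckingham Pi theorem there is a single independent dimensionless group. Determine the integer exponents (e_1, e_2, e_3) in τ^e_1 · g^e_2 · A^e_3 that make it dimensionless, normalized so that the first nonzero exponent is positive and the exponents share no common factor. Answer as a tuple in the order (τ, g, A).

(4, 2, -1)

L: e_1·(0) + e_2·(1) + e_3·(2) = 0
T: e_1·(1) + e_2·(-2) + e_3·(0) = 0
Solving this homogeneous linear system for the smallest-integer solution (first nonzero entry positive) gives (4, 2, -1).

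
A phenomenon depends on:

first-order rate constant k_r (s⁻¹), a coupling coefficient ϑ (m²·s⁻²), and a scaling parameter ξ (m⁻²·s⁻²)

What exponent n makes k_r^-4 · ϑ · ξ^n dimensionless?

1

Balance the L exponent: (-2)·n from ξ, plus −4·(0) + (2) = 2 from the rest, must sum to zero.
-2n + 2 = 0, so n = 1.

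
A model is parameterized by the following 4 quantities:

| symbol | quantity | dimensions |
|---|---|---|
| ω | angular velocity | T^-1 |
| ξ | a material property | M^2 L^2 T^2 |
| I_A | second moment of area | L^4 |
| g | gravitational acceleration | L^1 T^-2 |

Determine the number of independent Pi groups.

There are 4 variables and 3 base dimensions (M, L, T).
The dimension matrix has rank 3.
Independent dimensionless groups: 4 − 3 = 1.

1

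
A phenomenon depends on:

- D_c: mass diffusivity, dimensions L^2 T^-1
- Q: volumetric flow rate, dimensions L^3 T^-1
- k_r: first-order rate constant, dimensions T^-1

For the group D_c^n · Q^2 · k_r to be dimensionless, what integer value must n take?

Balance the L exponent: (2)·n from D_c, plus 2·(3) + (0) = 6 from the rest, must sum to zero.
2n + 6 = 0, so n = -3.

-3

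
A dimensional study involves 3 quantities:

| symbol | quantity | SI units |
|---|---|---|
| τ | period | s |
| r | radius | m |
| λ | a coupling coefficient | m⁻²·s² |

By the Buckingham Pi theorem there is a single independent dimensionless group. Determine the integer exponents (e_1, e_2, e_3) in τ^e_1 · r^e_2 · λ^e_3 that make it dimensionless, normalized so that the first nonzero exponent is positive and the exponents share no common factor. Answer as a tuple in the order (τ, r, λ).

(2, -2, -1)

L: e_1·(0) + e_2·(1) + e_3·(-2) = 0
T: e_1·(1) + e_2·(0) + e_3·(2) = 0
Solving this homogeneous linear system for the smallest-integer solution (first nonzero entry positive) gives (2, -2, -1).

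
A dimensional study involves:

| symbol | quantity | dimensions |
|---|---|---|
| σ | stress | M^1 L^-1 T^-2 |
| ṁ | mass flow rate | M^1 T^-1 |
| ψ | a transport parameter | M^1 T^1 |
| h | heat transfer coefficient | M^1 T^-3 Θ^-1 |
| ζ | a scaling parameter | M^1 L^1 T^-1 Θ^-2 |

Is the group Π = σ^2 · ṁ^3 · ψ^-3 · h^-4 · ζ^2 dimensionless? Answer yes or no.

yes

Sum the exponent of each base dimension across the product:
  M: 2·[σ]_M + 3·[ṁ]_M − 3·[ψ]_M − 4·[h]_M + 2·[ζ]_M = 2·(1) + 3·(1) − 3·(1) − 4·(1) + 2·(1) = 0
  L: 2·[σ]_L + 3·[ṁ]_L − 3·[ψ]_L − 4·[h]_L + 2·[ζ]_L = 2·(-1) + 3·(0) − 3·(0) − 4·(0) + 2·(1) = 0
  T: 2·[σ]_T + 3·[ṁ]_T − 3·[ψ]_T − 4·[h]_T + 2·[ζ]_T = 2·(-2) + 3·(-1) − 3·(1) − 4·(-3) + 2·(-1) = 0
  Θ: 2·[σ]_Θ + 3·[ṁ]_Θ − 3·[ψ]_Θ − 4·[h]_Θ + 2·[ζ]_Θ = 2·(0) + 3·(0) − 3·(0) − 4·(-1) + 2·(-2) = 0
All base exponents vanish — dimensionless.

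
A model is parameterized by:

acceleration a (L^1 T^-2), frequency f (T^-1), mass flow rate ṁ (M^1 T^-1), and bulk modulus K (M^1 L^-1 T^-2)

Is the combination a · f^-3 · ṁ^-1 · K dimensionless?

yes

Sum the exponent of each base dimension across the product:
  M: [a]_M − 3·[f]_M − [ṁ]_M + [K]_M = (0) − 3·(0) − (1) + (1) = 0
  L: [a]_L − 3·[f]_L − [ṁ]_L + [K]_L = (1) − 3·(0) − (0) + (-1) = 0
  T: [a]_T − 3·[f]_T − [ṁ]_T + [K]_T = (-2) − 3·(-1) − (-1) + (-2) = 0
  Θ: [a]_Θ − 3·[f]_Θ − [ṁ]_Θ + [K]_Θ = (0) − 3·(0) − (0) + (0) = 0
All base exponents vanish — dimensionless.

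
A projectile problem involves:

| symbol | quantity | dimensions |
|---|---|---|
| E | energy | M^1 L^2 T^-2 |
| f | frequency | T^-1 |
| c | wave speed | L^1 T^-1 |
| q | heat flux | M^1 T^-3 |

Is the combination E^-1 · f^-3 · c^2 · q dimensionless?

yes

Sum the exponent of each base dimension across the product:
  M: −[E]_M − 3·[f]_M + 2·[c]_M + [q]_M = −(1) − 3·(0) + 2·(0) + (1) = 0
  L: −[E]_L − 3·[f]_L + 2·[c]_L + [q]_L = −(2) − 3·(0) + 2·(1) + (0) = 0
  T: −[E]_T − 3·[f]_T + 2·[c]_T + [q]_T = −(-2) − 3·(-1) + 2·(-1) + (-3) = 0
All base exponents vanish — dimensionless.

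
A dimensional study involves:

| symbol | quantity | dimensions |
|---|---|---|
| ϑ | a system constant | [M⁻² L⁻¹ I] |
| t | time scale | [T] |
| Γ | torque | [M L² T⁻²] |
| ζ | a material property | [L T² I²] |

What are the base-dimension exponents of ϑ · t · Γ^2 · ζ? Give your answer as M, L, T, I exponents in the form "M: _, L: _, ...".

Collect each base-dimension exponent across the product:
  M: (-2) + (0) + 2·(1) + (0) = 0
  L: (-1) + (0) + 2·(2) + (1) = 4
  T: (0) + (1) + 2·(-2) + (2) = -1
  I: (1) + (0) + 2·(0) + (2) = 3
So the dimensions are [L⁴ T⁻¹ I³].

M: 0, L: 4, T: -1, I: 3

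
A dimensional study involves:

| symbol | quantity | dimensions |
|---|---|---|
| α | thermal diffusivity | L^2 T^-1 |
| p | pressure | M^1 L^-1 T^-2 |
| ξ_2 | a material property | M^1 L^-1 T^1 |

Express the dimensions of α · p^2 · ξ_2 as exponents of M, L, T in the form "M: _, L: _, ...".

Collect each base-dimension exponent across the product:
  M: (0) + 2·(1) + (1) = 3
  L: (2) + 2·(-1) + (-1) = -1
  T: (-1) + 2·(-2) + (1) = -4
So the dimensions are [M³ L⁻¹ T⁻⁴].

M: 3, L: -1, T: -4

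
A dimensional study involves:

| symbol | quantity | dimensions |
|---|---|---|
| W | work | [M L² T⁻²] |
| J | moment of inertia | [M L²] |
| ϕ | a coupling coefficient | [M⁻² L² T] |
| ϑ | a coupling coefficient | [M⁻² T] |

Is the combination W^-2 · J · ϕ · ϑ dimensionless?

Sum the exponent of each base dimension across the product:
  M: −2·[W]_M + [J]_M + [ϕ]_M + [ϑ]_M = −2·(1) + (1) + (-2) + (-2) = -5
  L: −2·[W]_L + [J]_L + [ϕ]_L + [ϑ]_L = −2·(2) + (2) + (2) + (0) = 0
  T: −2·[W]_T + [J]_T + [ϕ]_T + [ϑ]_T = −2·(-2) + (0) + (1) + (1) = 6
Net dimensions [M⁻⁵ T⁶] ≠ [1] — not dimensionless.

no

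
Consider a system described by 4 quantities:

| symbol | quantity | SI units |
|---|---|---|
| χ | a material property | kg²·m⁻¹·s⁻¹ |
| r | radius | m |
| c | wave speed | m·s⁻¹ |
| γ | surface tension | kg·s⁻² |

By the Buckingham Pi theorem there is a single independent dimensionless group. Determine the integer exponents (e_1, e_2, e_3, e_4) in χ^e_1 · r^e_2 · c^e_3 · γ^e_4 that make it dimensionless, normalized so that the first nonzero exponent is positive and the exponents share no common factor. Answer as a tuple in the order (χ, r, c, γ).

M: e_1·(2) + e_2·(0) + e_3·(0) + e_4·(1) = 0
L: e_1·(-1) + e_2·(1) + e_3·(1) + e_4·(0) = 0
T: e_1·(-1) + e_2·(0) + e_3·(-1) + e_4·(-2) = 0
Solving this homogeneous linear system for the smallest-integer solution (first nonzero entry positive) gives (1, -2, 3, -2).

(1, -2, 3, -2)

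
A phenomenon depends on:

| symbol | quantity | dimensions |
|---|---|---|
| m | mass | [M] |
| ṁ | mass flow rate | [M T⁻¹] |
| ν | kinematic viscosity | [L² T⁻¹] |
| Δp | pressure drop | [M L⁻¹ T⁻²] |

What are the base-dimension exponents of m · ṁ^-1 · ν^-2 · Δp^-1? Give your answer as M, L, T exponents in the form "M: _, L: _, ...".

M: -1, L: -3, T: 5

Collect each base-dimension exponent across the product:
  M: (1) − (1) − 2·(0) − (1) = -1
  L: (0) − (0) − 2·(2) − (-1) = -3
  T: (0) − (-1) − 2·(-1) − (-2) = 5
So the dimensions are [M⁻¹ L⁻³ T⁵].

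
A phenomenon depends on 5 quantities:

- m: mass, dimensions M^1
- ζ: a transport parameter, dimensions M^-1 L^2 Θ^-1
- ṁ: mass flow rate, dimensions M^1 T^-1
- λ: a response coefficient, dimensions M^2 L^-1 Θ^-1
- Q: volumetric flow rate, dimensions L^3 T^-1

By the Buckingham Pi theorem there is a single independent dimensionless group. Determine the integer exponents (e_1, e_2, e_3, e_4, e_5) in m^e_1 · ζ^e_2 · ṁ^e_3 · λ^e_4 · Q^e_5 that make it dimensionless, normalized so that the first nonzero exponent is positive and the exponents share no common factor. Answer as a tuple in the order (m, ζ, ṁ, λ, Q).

(2, 1, 1, -1, -1)

M: e_1·(1) + e_2·(-1) + e_3·(1) + e_4·(2) + e_5·(0) = 0
L: e_1·(0) + e_2·(2) + e_3·(0) + e_4·(-1) + e_5·(3) = 0
T: e_1·(0) + e_2·(0) + e_3·(-1) + e_4·(0) + e_5·(-1) = 0
Θ: e_1·(0) + e_2·(-1) + e_3·(0) + e_4·(-1) + e_5·(0) = 0
Solving this homogeneous linear system for the smallest-integer solution (first nonzero entry positive) gives (2, 1, 1, -1, -1).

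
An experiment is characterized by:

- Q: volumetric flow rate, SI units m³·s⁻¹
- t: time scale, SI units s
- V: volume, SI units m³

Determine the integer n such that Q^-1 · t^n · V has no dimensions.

Balance the T exponent: (1)·n from t, plus −(-1) + (0) = 1 from the rest, must sum to zero.
n + 1 = 0, so n = -1.

-1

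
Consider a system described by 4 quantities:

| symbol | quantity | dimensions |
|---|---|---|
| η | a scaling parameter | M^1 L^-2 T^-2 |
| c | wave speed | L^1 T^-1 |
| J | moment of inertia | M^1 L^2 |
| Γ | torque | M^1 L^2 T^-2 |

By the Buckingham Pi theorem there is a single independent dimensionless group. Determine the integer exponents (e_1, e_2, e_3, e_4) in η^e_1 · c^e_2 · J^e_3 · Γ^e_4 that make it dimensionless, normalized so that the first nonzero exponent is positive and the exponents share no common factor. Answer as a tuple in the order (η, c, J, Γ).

M: e_1·(1) + e_2·(0) + e_3·(1) + e_4·(1) = 0
L: e_1·(-2) + e_2·(1) + e_3·(2) + e_4·(2) = 0
T: e_1·(-2) + e_2·(-1) + e_3·(0) + e_4·(-2) = 0
Solving this homogeneous linear system for the smallest-integer solution (first nonzero entry positive) gives (1, 4, 2, -3).

(1, 4, 2, -3)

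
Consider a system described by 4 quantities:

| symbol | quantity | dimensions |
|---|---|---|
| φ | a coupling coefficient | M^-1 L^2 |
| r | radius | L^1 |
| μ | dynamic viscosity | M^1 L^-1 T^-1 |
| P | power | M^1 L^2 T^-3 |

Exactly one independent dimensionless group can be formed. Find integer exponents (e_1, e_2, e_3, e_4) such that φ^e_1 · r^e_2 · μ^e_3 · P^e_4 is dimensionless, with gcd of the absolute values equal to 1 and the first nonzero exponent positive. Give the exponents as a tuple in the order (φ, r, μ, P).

M: e_1·(-1) + e_2·(0) + e_3·(1) + e_4·(1) = 0
L: e_1·(2) + e_2·(1) + e_3·(-1) + e_4·(2) = 0
T: e_1·(0) + e_2·(0) + e_3·(-1) + e_4·(-3) = 0
Solving this homogeneous linear system for the smallest-integer solution (first nonzero entry positive) gives (2, 1, 3, -1).

(2, 1, 3, -1)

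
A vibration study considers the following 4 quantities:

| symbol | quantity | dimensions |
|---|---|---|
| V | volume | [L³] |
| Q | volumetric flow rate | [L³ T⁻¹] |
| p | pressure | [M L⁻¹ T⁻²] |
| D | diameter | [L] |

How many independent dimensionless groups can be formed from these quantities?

There are 4 variables and 3 base dimensions (M, L, T).
The dimension matrix has rank 3.
Independent dimensionless groups: 4 − 3 = 1.

1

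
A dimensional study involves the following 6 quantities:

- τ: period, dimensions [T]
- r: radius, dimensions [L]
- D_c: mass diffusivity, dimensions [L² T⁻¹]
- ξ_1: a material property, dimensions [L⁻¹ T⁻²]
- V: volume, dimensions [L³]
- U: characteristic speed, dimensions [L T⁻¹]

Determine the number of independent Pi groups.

4

There are 6 variables and 2 base dimensions (L, T).
The dimension matrix has rank 2.
Independent dimensionless groups: 6 − 2 = 4.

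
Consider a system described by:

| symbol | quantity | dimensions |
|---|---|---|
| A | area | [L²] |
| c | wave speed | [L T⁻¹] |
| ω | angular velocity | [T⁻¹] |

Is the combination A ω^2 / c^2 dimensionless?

yes

Sum the exponent of each base dimension across the product:
  L: [A]_L − 2·[c]_L + 2·[ω]_L = (2) − 2·(1) + 2·(0) = 0
  T: [A]_T − 2·[c]_T + 2·[ω]_T = (0) − 2·(-1) + 2·(-1) = 0
All base exponents vanish — dimensionless.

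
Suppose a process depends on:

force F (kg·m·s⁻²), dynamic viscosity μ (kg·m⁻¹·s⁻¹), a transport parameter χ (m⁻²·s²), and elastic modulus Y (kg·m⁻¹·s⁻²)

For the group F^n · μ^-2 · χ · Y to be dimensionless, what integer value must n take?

1

Balance the M exponent: (1)·n from F, plus −2·(1) + (0) + (1) = -1 from the rest, must sum to zero.
n − 1 = 0, so n = 1.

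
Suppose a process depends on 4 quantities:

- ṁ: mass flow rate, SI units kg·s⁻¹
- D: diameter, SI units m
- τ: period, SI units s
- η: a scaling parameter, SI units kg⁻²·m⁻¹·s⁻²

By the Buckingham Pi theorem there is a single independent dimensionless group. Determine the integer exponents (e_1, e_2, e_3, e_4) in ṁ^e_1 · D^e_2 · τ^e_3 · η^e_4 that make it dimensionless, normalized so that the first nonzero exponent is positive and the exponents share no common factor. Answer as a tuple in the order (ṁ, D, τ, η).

(2, 1, 4, 1)

M: e_1·(1) + e_2·(0) + e_3·(0) + e_4·(-2) = 0
L: e_1·(0) + e_2·(1) + e_3·(0) + e_4·(-1) = 0
T: e_1·(-1) + e_2·(0) + e_3·(1) + e_4·(-2) = 0
Solving this homogeneous linear system for the smallest-integer solution (first nonzero entry positive) gives (2, 1, 4, 1).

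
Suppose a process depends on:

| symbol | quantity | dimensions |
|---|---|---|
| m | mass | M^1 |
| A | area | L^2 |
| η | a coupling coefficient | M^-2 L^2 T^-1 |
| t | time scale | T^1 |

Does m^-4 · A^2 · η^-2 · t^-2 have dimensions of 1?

Sum the exponent of each base dimension across the product:
  M: −4·[m]_M + 2·[A]_M − 2·[η]_M − 2·[t]_M = −4·(1) + 2·(0) − 2·(-2) − 2·(0) = 0
  L: −4·[m]_L + 2·[A]_L − 2·[η]_L − 2·[t]_L = −4·(0) + 2·(2) − 2·(2) − 2·(0) = 0
  T: −4·[m]_T + 2·[A]_T − 2·[η]_T − 2·[t]_T = −4·(0) + 2·(0) − 2·(-1) − 2·(1) = 0
All base exponents vanish — dimensionless.

yes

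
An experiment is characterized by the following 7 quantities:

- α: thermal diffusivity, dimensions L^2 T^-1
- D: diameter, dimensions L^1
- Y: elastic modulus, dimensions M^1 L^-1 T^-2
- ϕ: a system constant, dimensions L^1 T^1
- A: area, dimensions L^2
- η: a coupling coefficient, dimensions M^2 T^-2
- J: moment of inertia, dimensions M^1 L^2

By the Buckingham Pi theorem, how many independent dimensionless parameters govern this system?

There are 7 variables and 3 base dimensions (M, L, T).
The dimension matrix has rank 3.
Independent dimensionless groups: 7 − 3 = 4.

4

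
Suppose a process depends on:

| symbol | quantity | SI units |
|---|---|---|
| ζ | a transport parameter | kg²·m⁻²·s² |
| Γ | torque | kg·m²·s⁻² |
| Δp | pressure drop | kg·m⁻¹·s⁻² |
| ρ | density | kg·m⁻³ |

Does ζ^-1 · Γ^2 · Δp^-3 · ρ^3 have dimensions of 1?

yes

Sum the exponent of each base dimension across the product:
  M: −[ζ]_M + 2·[Γ]_M − 3·[Δp]_M + 3·[ρ]_M = −(2) + 2·(1) − 3·(1) + 3·(1) = 0
  L: −[ζ]_L + 2·[Γ]_L − 3·[Δp]_L + 3·[ρ]_L = −(-2) + 2·(2) − 3·(-1) + 3·(-3) = 0
  T: −[ζ]_T + 2·[Γ]_T − 3·[Δp]_T + 3·[ρ]_T = −(2) + 2·(-2) − 3·(-2) + 3·(0) = 0
  I: −[ζ]_I + 2·[Γ]_I − 3·[Δp]_I + 3·[ρ]_I = −(0) + 2·(0) − 3·(0) + 3·(0) = 0
All base exponents vanish — dimensionless.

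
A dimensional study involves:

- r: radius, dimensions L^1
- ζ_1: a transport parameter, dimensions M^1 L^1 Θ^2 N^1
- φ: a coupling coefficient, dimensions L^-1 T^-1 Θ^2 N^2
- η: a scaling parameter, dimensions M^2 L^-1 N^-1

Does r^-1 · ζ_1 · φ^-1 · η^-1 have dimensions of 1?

Sum the exponent of each base dimension across the product:
  M: −[r]_M + [ζ_1]_M − [φ]_M − [η]_M = −(0) + (1) − (0) − (2) = -1
  L: −[r]_L + [ζ_1]_L − [φ]_L − [η]_L = −(1) + (1) − (-1) − (-1) = 2
  T: −[r]_T + [ζ_1]_T − [φ]_T − [η]_T = −(0) + (0) − (-1) − (0) = 1
  Θ: −[r]_Θ + [ζ_1]_Θ − [φ]_Θ − [η]_Θ = −(0) + (2) − (2) − (0) = 0
  N: −[r]_N + [ζ_1]_N − [φ]_N − [η]_N = −(0) + (1) − (2) − (-1) = 0
Net dimensions [M⁻¹ L² T] ≠ [1] — not dimensionless.

no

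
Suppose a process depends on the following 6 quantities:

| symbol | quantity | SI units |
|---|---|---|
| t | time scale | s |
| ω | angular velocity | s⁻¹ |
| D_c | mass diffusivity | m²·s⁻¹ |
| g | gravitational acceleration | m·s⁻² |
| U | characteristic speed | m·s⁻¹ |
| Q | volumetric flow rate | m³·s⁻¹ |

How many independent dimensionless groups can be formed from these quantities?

4

There are 6 variables and 2 base dimensions (L, T).
The dimension matrix has rank 2.
Independent dimensionless groups: 6 − 2 = 4.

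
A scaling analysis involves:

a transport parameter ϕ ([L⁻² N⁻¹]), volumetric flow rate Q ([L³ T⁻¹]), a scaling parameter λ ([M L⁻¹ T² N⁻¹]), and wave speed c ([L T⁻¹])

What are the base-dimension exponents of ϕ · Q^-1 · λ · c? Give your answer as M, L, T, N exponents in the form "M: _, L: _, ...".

Collect each base-dimension exponent across the product:
  M: (0) − (0) + (1) + (0) = 1
  L: (-2) − (3) + (-1) + (1) = -5
  T: (0) − (-1) + (2) + (-1) = 2
  N: (-1) − (0) + (-1) + (0) = -2
So the dimensions are [M L⁻⁵ T² N⁻²].

M: 1, L: -5, T: 2, N: -2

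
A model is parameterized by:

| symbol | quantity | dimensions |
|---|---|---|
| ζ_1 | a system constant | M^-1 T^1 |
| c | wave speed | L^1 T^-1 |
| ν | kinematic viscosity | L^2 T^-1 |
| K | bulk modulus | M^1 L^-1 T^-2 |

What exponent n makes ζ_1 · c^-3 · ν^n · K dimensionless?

2

Balance the L exponent: (2)·n from ν, plus (0) − 3·(1) + (-1) = -4 from the rest, must sum to zero.
2n − 4 = 0, so n = 2.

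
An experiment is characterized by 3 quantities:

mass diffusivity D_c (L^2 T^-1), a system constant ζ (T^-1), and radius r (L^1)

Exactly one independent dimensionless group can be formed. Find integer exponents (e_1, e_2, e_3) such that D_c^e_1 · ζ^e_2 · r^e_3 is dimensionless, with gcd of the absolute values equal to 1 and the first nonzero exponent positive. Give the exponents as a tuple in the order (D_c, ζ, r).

L: e_1·(2) + e_2·(0) + e_3·(1) = 0
T: e_1·(-1) + e_2·(-1) + e_3·(0) = 0
Solving this homogeneous linear system for the smallest-integer solution (first nonzero entry positive) gives (1, -1, -2).

(1, -1, -2)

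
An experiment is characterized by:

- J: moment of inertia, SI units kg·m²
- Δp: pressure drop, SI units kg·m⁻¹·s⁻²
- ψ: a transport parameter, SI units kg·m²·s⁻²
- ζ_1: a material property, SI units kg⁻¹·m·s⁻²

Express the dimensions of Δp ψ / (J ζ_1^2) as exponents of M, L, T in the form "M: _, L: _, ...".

Collect each base-dimension exponent across the product:
  M: −(1) + (1) + (1) − 2·(-1) = 3
  L: −(2) + (-1) + (2) − 2·(1) = -3
  T: −(0) + (-2) + (-2) − 2·(-2) = 0
So the dimensions are [M³ L⁻³].

M: 3, L: -3, T: 0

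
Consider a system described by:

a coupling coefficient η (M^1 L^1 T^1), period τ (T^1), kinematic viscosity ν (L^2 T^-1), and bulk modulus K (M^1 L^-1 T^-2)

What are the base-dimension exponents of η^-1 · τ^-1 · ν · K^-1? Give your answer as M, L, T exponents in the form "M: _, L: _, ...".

M: -2, L: 2, T: -1

Collect each base-dimension exponent across the product:
  M: −(1) − (0) + (0) − (1) = -2
  L: −(1) − (0) + (2) − (-1) = 2
  T: −(1) − (1) + (-1) − (-2) = -1
So the dimensions are [M⁻² L² T⁻¹].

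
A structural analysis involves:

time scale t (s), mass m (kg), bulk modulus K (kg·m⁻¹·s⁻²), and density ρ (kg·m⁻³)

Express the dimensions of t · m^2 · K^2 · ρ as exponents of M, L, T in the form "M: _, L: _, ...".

M: 5, L: -5, T: -3

Collect each base-dimension exponent across the product:
  M: (0) + 2·(1) + 2·(1) + (1) = 5
  L: (0) + 2·(0) + 2·(-1) + (-3) = -5
  T: (1) + 2·(0) + 2·(-2) + (0) = -3
So the dimensions are [M⁵ L⁻⁵ T⁻³].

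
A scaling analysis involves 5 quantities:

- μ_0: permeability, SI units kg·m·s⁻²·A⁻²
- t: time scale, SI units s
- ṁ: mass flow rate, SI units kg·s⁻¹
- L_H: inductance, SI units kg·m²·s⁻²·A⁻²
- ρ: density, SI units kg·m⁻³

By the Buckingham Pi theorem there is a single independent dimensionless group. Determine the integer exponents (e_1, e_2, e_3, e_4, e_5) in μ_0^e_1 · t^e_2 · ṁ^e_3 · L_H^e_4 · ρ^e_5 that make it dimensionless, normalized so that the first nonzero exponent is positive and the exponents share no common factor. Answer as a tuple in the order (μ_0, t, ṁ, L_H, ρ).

(3, 1, 1, -3, -1)

M: e_1·(1) + e_2·(0) + e_3·(1) + e_4·(1) + e_5·(1) = 0
L: e_1·(1) + e_2·(0) + e_3·(0) + e_4·(2) + e_5·(-3) = 0
T: e_1·(-2) + e_2·(1) + e_3·(-1) + e_4·(-2) + e_5·(0) = 0
I: e_1·(-2) + e_2·(0) + e_3·(0) + e_4·(-2) + e_5·(0) = 0
Solving this homogeneous linear system for the smallest-integer solution (first nonzero entry positive) gives (3, 1, 1, -3, -1).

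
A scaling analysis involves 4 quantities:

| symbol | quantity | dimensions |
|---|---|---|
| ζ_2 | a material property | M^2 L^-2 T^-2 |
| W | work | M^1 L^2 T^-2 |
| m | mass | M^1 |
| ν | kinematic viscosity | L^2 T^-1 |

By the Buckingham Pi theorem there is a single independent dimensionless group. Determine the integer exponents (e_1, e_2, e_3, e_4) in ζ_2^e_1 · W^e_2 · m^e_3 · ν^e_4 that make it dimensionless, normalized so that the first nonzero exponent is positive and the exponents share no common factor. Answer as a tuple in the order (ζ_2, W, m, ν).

(1, -3, 1, 4)

M: e_1·(2) + e_2·(1) + e_3·(1) + e_4·(0) = 0
L: e_1·(-2) + e_2·(2) + e_3·(0) + e_4·(2) = 0
T: e_1·(-2) + e_2·(-2) + e_3·(0) + e_4·(-1) = 0
Solving this homogeneous linear system for the smallest-integer solution (first nonzero entry positive) gives (1, -3, 1, 4).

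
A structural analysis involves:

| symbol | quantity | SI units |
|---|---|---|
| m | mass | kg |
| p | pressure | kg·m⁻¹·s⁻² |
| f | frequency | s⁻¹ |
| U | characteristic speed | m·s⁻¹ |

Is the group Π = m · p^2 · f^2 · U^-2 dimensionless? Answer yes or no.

Sum the exponent of each base dimension across the product:
  M: [m]_M + 2·[p]_M + 2·[f]_M − 2·[U]_M = (1) + 2·(1) + 2·(0) − 2·(0) = 3
  L: [m]_L + 2·[p]_L + 2·[f]_L − 2·[U]_L = (0) + 2·(-1) + 2·(0) − 2·(1) = -4
  T: [m]_T + 2·[p]_T + 2·[f]_T − 2·[U]_T = (0) + 2·(-2) + 2·(-1) − 2·(-1) = -4
Net dimensions [M³ L⁻⁴ T⁻⁴] ≠ [1] — not dimensionless.

no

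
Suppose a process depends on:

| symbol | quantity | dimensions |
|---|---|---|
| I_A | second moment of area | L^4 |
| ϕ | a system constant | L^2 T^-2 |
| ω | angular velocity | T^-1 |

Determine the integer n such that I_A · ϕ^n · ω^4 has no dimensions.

Balance the L exponent: (2)·n from ϕ, plus (4) + 4·(0) = 4 from the rest, must sum to zero.
2n + 4 = 0, so n = -2.

-2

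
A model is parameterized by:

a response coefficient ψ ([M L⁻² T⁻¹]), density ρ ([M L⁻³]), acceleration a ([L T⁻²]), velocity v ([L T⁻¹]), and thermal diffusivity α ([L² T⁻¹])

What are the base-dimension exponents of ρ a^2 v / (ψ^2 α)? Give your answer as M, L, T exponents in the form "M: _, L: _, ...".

Collect each base-dimension exponent across the product:
  M: −2·(1) + (1) + 2·(0) + (0) − (0) = -1
  L: −2·(-2) + (-3) + 2·(1) + (1) − (2) = 2
  T: −2·(-1) + (0) + 2·(-2) + (-1) − (-1) = -2
So the dimensions are [M⁻¹ L² T⁻²].

M: -1, L: 2, T: -2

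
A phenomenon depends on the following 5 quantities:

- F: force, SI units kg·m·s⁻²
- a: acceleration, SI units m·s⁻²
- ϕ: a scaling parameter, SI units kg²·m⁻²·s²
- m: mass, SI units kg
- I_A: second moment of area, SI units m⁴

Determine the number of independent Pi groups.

2

There are 5 variables and 3 base dimensions (M, L, T).
The dimension matrix has rank 3.
Independent dimensionless groups: 5 − 3 = 2.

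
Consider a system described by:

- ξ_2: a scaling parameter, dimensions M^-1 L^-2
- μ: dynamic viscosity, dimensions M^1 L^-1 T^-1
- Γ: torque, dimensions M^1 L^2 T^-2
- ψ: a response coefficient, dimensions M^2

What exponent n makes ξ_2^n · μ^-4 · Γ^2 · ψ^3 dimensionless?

Balance the M exponent: (-1)·n from ξ_2, plus −4·(1) + 2·(1) + 3·(2) = 4 from the rest, must sum to zero.
−n + 4 = 0, so n = 4.

4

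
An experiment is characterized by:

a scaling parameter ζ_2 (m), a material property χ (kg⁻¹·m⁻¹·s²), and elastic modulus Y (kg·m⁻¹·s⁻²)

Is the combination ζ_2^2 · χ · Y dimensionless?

Sum the exponent of each base dimension across the product:
  M: 2·[ζ_2]_M + [χ]_M + [Y]_M = 2·(0) + (-1) + (1) = 0
  L: 2·[ζ_2]_L + [χ]_L + [Y]_L = 2·(1) + (-1) + (-1) = 0
  T: 2·[ζ_2]_T + [χ]_T + [Y]_T = 2·(0) + (2) + (-2) = 0
All base exponents vanish — dimensionless.

yes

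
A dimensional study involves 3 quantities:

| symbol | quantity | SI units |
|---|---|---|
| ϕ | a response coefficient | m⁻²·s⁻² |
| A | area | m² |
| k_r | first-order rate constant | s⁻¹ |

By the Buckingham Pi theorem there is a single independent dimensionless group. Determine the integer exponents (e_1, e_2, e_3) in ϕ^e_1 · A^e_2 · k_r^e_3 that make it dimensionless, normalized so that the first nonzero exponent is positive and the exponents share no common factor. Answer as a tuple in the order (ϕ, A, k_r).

(1, 1, -2)

L: e_1·(-2) + e_2·(2) + e_3·(0) = 0
T: e_1·(-2) + e_2·(0) + e_3·(-1) = 0
Solving this homogeneous linear system for the smallest-integer solution (first nonzero entry positive) gives (1, 1, -2).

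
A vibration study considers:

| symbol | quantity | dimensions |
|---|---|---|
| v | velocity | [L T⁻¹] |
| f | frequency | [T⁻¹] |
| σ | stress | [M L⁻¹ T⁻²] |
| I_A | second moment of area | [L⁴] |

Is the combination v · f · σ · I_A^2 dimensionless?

Sum the exponent of each base dimension across the product:
  M: [v]_M + [f]_M + [σ]_M + 2·[I_A]_M = (0) + (0) + (1) + 2·(0) = 1
  L: [v]_L + [f]_L + [σ]_L + 2·[I_A]_L = (1) + (0) + (-1) + 2·(4) = 8
  T: [v]_T + [f]_T + [σ]_T + 2·[I_A]_T = (-1) + (-1) + (-2) + 2·(0) = -4
Net dimensions [M L⁸ T⁻⁴] ≠ [1] — not dimensionless.

no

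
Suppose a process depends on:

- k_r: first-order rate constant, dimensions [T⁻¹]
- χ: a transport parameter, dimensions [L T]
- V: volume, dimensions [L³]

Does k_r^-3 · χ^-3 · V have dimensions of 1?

Sum the exponent of each base dimension across the product:
  L: −3·[k_r]_L − 3·[χ]_L + [V]_L = −3·(0) − 3·(1) + (3) = 0
  T: −3·[k_r]_T − 3·[χ]_T + [V]_T = −3·(-1) − 3·(1) + (0) = 0
All base exponents vanish — dimensionless.

yes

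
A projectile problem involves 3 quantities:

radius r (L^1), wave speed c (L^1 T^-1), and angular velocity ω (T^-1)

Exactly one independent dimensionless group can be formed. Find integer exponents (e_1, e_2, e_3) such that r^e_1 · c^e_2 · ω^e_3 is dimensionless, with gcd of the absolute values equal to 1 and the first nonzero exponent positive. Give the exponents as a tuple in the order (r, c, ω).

(1, -1, 1)

L: e_1·(1) + e_2·(1) + e_3·(0) = 0
T: e_1·(0) + e_2·(-1) + e_3·(-1) = 0
Solving this homogeneous linear system for the smallest-integer solution (first nonzero entry positive) gives (1, -1, 1).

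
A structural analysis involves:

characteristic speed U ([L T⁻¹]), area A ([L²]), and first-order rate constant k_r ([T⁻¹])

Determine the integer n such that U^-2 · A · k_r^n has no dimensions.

Balance the T exponent: (-1)·n from k_r, plus −2·(-1) + (0) = 2 from the rest, must sum to zero.
−n + 2 = 0, so n = 2.

2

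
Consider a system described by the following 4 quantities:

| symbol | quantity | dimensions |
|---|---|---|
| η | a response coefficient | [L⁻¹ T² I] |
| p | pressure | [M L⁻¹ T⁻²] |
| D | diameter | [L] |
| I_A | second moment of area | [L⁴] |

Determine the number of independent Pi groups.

1

There are 4 variables and 4 base dimensions (M, L, T, I).
The dimension matrix has rank 3 (less than 4: the dimension vectors are linearly dependent).
Independent dimensionless groups: 4 − 3 = 1.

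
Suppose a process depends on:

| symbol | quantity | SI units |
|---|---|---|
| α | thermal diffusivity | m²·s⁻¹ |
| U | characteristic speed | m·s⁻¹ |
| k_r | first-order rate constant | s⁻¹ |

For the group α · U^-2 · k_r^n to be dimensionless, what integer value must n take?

1

Balance the T exponent: (-1)·n from k_r, plus (-1) − 2·(-1) = 1 from the rest, must sum to zero.
−n + 1 = 0, so n = 1.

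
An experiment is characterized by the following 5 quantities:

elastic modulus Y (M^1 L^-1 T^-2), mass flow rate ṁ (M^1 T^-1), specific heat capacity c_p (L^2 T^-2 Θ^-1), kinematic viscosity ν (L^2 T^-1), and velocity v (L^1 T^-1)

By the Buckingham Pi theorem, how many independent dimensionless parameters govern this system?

There are 5 variables and 4 base dimensions (M, L, T, Θ).
The dimension matrix has rank 4.
Independent dimensionless groups: 5 − 4 = 1.

1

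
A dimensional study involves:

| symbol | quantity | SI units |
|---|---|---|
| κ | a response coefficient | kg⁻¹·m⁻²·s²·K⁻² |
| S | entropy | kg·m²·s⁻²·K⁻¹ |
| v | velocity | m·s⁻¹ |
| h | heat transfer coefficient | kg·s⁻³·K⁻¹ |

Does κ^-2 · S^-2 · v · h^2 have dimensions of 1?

no

Sum the exponent of each base dimension across the product:
  M: −2·[κ]_M − 2·[S]_M + [v]_M + 2·[h]_M = −2·(-1) − 2·(1) + (0) + 2·(1) = 2
  L: −2·[κ]_L − 2·[S]_L + [v]_L + 2·[h]_L = −2·(-2) − 2·(2) + (1) + 2·(0) = 1
  T: −2·[κ]_T − 2·[S]_T + [v]_T + 2·[h]_T = −2·(2) − 2·(-2) + (-1) + 2·(-3) = -7
  Θ: −2·[κ]_Θ − 2·[S]_Θ + [v]_Θ + 2·[h]_Θ = −2·(-2) − 2·(-1) + (0) + 2·(-1) = 4
Net dimensions [M² L T⁻⁷ Θ⁴] ≠ [1] — not dimensionless.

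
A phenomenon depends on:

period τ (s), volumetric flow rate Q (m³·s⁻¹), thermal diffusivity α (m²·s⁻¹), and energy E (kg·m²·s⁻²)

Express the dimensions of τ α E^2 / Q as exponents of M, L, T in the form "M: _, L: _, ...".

M: 2, L: 3, T: -3

Collect each base-dimension exponent across the product:
  M: (0) − (0) + (0) + 2·(1) = 2
  L: (0) − (3) + (2) + 2·(2) = 3
  T: (1) − (-1) + (-1) + 2·(-2) = -3
So the dimensions are [M² L³ T⁻³].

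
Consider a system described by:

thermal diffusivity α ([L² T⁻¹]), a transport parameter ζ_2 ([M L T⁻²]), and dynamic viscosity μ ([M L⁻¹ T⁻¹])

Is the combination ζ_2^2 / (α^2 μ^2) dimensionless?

yes

Sum the exponent of each base dimension across the product:
  M: −2·[α]_M + 2·[ζ_2]_M − 2·[μ]_M = −2·(0) + 2·(1) − 2·(1) = 0
  L: −2·[α]_L + 2·[ζ_2]_L − 2·[μ]_L = −2·(2) + 2·(1) − 2·(-1) = 0
  T: −2·[α]_T + 2·[ζ_2]_T − 2·[μ]_T = −2·(-1) + 2·(-2) − 2·(-1) = 0
All base exponents vanish — dimensionless.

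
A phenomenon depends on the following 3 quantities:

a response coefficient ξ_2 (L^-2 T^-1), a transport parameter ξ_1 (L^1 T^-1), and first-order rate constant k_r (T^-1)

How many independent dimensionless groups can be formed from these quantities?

There are 3 variables and 2 base dimensions (L, T).
The dimension matrix has rank 2.
Independent dimensionless groups: 3 − 2 = 1.

1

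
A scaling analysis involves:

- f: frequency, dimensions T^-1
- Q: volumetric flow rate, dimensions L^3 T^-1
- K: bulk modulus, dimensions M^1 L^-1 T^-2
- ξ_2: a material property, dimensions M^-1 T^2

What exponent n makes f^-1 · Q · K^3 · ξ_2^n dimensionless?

3

Balance the M exponent: (-1)·n from ξ_2, plus −(0) + (0) + 3·(1) = 3 from the rest, must sum to zero.
−n + 3 = 0, so n = 3.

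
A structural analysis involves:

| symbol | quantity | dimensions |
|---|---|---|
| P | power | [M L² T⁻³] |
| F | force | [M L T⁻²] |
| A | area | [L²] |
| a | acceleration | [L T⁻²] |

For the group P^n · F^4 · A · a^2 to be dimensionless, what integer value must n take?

Balance the M exponent: (1)·n from P, plus 4·(1) + (0) + 2·(0) = 4 from the rest, must sum to zero.
n + 4 = 0, so n = -4.

-4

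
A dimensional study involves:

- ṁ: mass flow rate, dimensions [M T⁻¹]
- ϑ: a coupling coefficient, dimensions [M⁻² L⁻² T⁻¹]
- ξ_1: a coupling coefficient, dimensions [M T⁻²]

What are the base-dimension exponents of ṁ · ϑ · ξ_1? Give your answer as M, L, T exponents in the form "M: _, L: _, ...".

Collect each base-dimension exponent across the product:
  M: (1) + (-2) + (1) = 0
  L: (0) + (-2) + (0) = -2
  T: (-1) + (-1) + (-2) = -4
So the dimensions are [L⁻² T⁻⁴].

M: 0, L: -2, T: -4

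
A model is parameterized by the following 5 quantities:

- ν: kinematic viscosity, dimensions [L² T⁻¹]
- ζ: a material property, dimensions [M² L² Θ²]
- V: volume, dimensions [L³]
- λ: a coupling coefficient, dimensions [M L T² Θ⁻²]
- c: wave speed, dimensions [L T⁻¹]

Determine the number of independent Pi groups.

There are 5 variables and 4 base dimensions (M, L, T, Θ).
The dimension matrix has rank 4.
Independent dimensionless groups: 5 − 4 = 1.

1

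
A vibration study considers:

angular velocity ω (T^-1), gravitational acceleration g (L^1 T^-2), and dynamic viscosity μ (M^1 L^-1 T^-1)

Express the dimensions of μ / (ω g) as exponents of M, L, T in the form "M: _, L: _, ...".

M: 1, L: -2, T: 2

Collect each base-dimension exponent across the product:
  M: −(0) − (0) + (1) = 1
  L: −(0) − (1) + (-1) = -2
  T: −(-1) − (-2) + (-1) = 2
So the dimensions are [M L⁻² T²].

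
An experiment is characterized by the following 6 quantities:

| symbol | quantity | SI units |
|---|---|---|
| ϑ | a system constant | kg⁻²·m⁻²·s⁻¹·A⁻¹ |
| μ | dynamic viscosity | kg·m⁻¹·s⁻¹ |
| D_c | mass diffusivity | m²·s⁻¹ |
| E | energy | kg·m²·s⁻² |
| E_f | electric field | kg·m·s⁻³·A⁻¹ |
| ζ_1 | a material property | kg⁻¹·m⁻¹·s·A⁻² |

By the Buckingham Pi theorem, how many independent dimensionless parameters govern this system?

There are 6 variables and 4 base dimensions (M, L, T, I).
The dimension matrix has rank 4.
Independent dimensionless groups: 6 − 4 = 2.

2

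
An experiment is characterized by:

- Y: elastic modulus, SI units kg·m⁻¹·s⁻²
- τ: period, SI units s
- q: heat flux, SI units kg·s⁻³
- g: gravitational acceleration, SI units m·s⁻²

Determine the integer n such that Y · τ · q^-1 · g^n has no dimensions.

Balance the L exponent: (1)·n from g, plus (-1) + (0) − (0) = -1 from the rest, must sum to zero.
n − 1 = 0, so n = 1.

1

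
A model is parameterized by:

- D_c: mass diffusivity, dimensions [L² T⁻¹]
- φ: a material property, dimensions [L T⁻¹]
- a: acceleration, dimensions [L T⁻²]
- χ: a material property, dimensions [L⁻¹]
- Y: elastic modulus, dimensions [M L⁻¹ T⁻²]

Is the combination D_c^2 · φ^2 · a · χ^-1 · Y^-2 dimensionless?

Sum the exponent of each base dimension across the product:
  M: 2·[D_c]_M + 2·[φ]_M + [a]_M − [χ]_M − 2·[Y]_M = 2·(0) + 2·(0) + (0) − (0) − 2·(1) = -2
  L: 2·[D_c]_L + 2·[φ]_L + [a]_L − [χ]_L − 2·[Y]_L = 2·(2) + 2·(1) + (1) − (-1) − 2·(-1) = 10
  T: 2·[D_c]_T + 2·[φ]_T + [a]_T − [χ]_T − 2·[Y]_T = 2·(-1) + 2·(-1) + (-2) − (0) − 2·(-2) = -2
Net dimensions [M⁻² L¹⁰ T⁻²] ≠ [1] — not dimensionless.

no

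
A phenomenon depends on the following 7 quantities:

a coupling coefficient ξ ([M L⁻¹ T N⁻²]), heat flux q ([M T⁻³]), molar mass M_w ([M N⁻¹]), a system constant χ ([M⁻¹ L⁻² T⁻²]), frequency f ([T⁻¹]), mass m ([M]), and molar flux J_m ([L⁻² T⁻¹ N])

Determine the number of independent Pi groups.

3

There are 7 variables and 4 base dimensions (M, L, T, N).
The dimension matrix has rank 4.
Independent dimensionless groups: 7 − 4 = 3.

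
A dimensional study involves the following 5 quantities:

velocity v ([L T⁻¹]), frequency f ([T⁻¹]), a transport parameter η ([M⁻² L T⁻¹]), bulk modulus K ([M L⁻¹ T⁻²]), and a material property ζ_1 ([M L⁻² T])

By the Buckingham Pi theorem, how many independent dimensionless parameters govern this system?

2

There are 5 variables and 3 base dimensions (M, L, T).
The dimension matrix has rank 3.
Independent dimensionless groups: 5 − 3 = 2.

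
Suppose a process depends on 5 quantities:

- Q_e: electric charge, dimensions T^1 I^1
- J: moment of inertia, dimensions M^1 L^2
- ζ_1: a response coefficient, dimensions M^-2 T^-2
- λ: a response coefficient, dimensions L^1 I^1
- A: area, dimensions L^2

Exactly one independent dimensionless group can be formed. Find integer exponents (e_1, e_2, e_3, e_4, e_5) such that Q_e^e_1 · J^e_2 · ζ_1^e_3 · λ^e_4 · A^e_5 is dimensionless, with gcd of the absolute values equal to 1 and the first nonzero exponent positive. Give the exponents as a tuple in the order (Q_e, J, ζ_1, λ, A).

(2, 2, 1, -2, -1)

M: e_1·(0) + e_2·(1) + e_3·(-2) + e_4·(0) + e_5·(0) = 0
L: e_1·(0) + e_2·(2) + e_3·(0) + e_4·(1) + e_5·(2) = 0
T: e_1·(1) + e_2·(0) + e_3·(-2) + e_4·(0) + e_5·(0) = 0
I: e_1·(1) + e_2·(0) + e_3·(0) + e_4·(1) + e_5·(0) = 0
Solving this homogeneous linear system for the smallest-integer solution (first nonzero entry positive) gives (2, 2, 1, -2, -1).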